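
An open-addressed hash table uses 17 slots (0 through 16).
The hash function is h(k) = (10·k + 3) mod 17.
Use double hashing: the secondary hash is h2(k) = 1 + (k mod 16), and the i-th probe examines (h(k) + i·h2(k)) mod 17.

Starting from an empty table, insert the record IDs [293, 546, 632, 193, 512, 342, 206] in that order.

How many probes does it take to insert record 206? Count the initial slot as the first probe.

2

293: h=9 → slot 9
546: h=6 → slot 6
632: h=16 → slot 16
193: h=12 → slot 12
512: h=6, h2=1, probe 6,7 → slot 7
342: h=6, h2=7, probe 6,13 → slot 13
206: h=6, h2=15, probe 6,4 → slot 4
Table: [., ., ., ., 206, ., 546, 512, ., 293, ., ., 193, 342, ., ., 632]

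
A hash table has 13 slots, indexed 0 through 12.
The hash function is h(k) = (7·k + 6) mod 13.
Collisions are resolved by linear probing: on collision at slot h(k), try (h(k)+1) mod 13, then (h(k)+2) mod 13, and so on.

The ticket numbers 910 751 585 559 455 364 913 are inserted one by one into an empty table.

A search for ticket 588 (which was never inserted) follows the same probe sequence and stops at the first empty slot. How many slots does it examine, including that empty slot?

910: h=6 → slot 6
751: h=11 → slot 11
585: h=6, probe 6,7 → slot 7
559: h=6, probe 6,7,8 → slot 8
455: h=6, probe 6,7,8,9 → slot 9
364: h=6, probe 6,7,8,9,10 → slot 10
913: h=1 → slot 1
Table: [—, 913, —, —, —, —, 910, 585, 559, 455, 364, 751, —]
Lookup 588: h=1, probe 1,2 → slot 2 empty, not found.

2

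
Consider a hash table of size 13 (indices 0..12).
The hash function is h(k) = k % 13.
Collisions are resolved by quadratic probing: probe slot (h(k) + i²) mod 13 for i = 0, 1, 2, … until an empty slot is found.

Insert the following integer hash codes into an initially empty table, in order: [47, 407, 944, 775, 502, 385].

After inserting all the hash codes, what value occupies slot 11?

502

47: h=8 => slot 8
407: h=4 => slot 4
944: h=8, probe 8,9 => slot 9
775: h=8, probe 8,9,12 => slot 12
502: h=8, probe 8,9,12,4,11 => slot 11
385: h=8, probe 8,9,12,4,11,7 => slot 7
Table: [-, -, -, -, 407, -, -, 385, 47, 944, -, 502, 775]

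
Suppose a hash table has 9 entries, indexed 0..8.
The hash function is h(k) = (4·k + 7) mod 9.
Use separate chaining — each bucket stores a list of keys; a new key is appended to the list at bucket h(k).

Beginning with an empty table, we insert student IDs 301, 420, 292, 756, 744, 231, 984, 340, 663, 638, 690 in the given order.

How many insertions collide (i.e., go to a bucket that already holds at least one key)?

Insert 301: h=5, bucket 5 empty → new chain.
Insert 420: h=4, bucket 4 empty → new chain.
Insert 292: h=5, bucket 5 nonempty → append to chain.
Insert 756: h=7, bucket 7 empty → new chain.
Insert 744: h=4, bucket 4 nonempty → append to chain.
Insert 231: h=4, bucket 4 nonempty → append to chain.
Insert 984: h=1, bucket 1 empty → new chain.
Insert 340: h=8, bucket 8 empty → new chain.
Insert 663: h=4, bucket 4 nonempty → append to chain.
Insert 638: h=3, bucket 3 empty → new chain.
Insert 690: h=4, bucket 4 nonempty → append to chain.
Final buckets:
0: —
1: 984
2: —
3: 638
4: 420 -> 744 -> 231 -> 663 -> 690
5: 301 -> 292
6: —
7: 756
8: 340

5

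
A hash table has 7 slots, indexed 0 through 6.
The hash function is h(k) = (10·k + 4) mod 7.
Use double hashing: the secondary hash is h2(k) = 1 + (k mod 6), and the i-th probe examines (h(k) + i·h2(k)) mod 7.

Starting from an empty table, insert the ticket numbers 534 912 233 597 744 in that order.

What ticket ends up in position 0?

Insert 534: h=3, slot 3 empty -> index 3.
Insert 912: h=3, h2=1, slot 3 occupied -> index 4.
Insert 233: h=3, h2=6, slot 3 occupied -> index 2.
Insert 597: h=3, h2=4, slot 3 occupied -> index 0.
Insert 744: h=3, h2=1, slots 3,4 occupied -> index 5.
Table: [597, ∅, 233, 534, 912, 744, ∅]

597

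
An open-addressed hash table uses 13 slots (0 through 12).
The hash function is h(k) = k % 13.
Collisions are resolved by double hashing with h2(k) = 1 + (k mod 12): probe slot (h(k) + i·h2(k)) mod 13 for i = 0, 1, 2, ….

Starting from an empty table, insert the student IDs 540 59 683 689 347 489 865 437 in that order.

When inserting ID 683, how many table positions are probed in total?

3

540 hashes to 7; slot 7 is free → place at 7.
59 hashes to 7, h2=12; 7 taken → place at 6.
683 hashes to 7, h2=12; 7,6 taken → place at 5.
689 hashes to 0; slot 0 is free → place at 0.
347 hashes to 9; slot 9 is free → place at 9.
489 hashes to 8; slot 8 is free → place at 8.
865 hashes to 7, h2=2; 7,9 taken → place at 11.
437 hashes to 8, h2=6; 8 taken → place at 1.
Table: [689, 437, -, -, -, 683, 59, 540, 489, 347, -, 865, -]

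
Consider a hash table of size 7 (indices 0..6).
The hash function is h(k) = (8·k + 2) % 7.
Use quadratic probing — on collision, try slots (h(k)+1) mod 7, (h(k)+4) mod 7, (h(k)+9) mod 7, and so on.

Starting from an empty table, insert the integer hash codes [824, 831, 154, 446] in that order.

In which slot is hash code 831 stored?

1

Insert 824: h=0, slot 0 empty -> index 0.
Insert 831: h=0, slot 0 occupied -> index 1.
Insert 154: h=2, slot 2 empty -> index 2.
Insert 446: h=0, slots 0,1 occupied -> index 4.
Table: [824, 831, 154, —, 446, —, —]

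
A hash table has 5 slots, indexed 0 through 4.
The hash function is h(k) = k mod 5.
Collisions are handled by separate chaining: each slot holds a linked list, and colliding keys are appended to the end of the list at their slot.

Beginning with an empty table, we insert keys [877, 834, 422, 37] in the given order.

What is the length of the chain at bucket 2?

877 -> bucket 2
834 -> bucket 4
422 -> bucket 2 (collision)
37 -> bucket 2 (collision)
Final buckets:
0: -
1: -
2: 877 -> 422 -> 37
3: -
4: 834

3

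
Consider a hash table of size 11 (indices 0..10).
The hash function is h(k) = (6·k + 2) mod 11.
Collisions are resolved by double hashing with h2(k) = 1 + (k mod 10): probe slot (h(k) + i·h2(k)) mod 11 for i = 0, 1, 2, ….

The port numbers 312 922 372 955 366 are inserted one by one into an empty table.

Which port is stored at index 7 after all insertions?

372

Insert 312: h=4, slot 4 empty => index 4.
Insert 922: h=1, slot 1 empty => index 1.
Insert 372: h=1, h2=3, slots 1,4 occupied => index 7.
Insert 955: h=1, h2=6, slots 1,7 occupied => index 2.
Insert 366: h=9, slot 9 empty => index 9.
Table: [-, 922, 955, -, 312, -, -, 372, -, 366, -]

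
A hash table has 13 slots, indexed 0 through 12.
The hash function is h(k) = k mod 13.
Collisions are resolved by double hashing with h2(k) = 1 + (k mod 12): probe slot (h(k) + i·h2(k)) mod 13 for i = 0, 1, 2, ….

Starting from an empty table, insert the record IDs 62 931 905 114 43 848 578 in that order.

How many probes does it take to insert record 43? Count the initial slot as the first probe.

2

62: h=10 -> slot 10
931: h=8 -> slot 8
905: h=8, h2=6, probe 8,1 -> slot 1
114: h=10, h2=7, probe 10,4 -> slot 4
43: h=4, h2=8, probe 4,12 -> slot 12
848: h=3 -> slot 3
578: h=6 -> slot 6
Table: [∅, 905, ∅, 848, 114, ∅, 578, ∅, 931, ∅, 62, ∅, 43]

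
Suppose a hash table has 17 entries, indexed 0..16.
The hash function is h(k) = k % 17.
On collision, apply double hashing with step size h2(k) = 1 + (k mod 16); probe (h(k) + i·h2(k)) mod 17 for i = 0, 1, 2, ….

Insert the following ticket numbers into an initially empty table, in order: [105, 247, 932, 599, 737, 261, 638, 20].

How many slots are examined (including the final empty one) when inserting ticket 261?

2

105: h=3 → slot 3
247: h=9 → slot 9
932: h=14 → slot 14
599: h=4 → slot 4
737: h=6 → slot 6
261: h=6, h2=6, probe 6,12 → slot 12
638: h=9, h2=15, probe 9,7 → slot 7
20: h=3, h2=5, probe 3,8 → slot 8
Table: [—, —, —, 105, 599, —, 737, 638, 20, 247, —, —, 261, —, 932, —, —]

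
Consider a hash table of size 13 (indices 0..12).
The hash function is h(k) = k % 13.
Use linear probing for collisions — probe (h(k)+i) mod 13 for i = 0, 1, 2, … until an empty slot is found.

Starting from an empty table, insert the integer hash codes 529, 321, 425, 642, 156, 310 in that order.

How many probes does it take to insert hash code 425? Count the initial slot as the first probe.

3

529 hashes to 9; slot 9 is free → place at 9.
321 hashes to 9; 9 taken → place at 10.
425 hashes to 9; 9,10 taken → place at 11.
642 hashes to 5; slot 5 is free → place at 5.
156 hashes to 0; slot 0 is free → place at 0.
310 hashes to 11; 11 taken → place at 12.
Table: [156, -, -, -, -, 642, -, -, -, 529, 321, 425, 310]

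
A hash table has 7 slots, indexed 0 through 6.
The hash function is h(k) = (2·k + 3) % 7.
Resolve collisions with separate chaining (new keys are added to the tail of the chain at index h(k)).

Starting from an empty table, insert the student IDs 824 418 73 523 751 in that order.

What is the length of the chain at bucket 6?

3

Insert 824: h=6, bucket 6 empty -> new chain.
Insert 418: h=6, bucket 6 nonempty -> append to chain.
Insert 73: h=2, bucket 2 empty -> new chain.
Insert 523: h=6, bucket 6 nonempty -> append to chain.
Insert 751: h=0, bucket 0 empty -> new chain.
Final buckets:
0: 751
1: -
2: 73
3: -
4: -
5: -
6: 824 -> 418 -> 523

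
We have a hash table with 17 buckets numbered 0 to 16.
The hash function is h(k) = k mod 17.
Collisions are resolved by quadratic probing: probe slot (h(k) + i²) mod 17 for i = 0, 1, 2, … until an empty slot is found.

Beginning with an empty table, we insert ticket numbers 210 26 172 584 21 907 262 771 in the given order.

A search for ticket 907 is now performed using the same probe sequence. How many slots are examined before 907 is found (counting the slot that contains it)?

210: h=6 => slot 6
26: h=9 => slot 9
172: h=2 => slot 2
584: h=6, probe 6,7 => slot 7
21: h=4 => slot 4
907: h=6, probe 6,7,10 => slot 10
262: h=7, probe 7,8 => slot 8
771: h=6, probe 6,7,10,15 => slot 15
Table: [., ., 172, ., 21, ., 210, 584, 262, 26, 907, ., ., ., ., 771, .]
Lookup 907: h=6, probe 6,7,10 → found at 10.

3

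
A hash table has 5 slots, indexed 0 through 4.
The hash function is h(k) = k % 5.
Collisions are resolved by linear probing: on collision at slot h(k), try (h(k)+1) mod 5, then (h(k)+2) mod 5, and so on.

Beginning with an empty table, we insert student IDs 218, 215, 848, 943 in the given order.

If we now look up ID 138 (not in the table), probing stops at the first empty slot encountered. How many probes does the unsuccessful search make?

218: h=3 -> slot 3
215: h=0 -> slot 0
848: h=3, probe 3,4 -> slot 4
943: h=3, probe 3,4,0,1 -> slot 1
Table: [215, 943, —, 218, 848]
Lookup 138: h=3, probe 3,4,0,1,2 → slot 2 empty, not found.

5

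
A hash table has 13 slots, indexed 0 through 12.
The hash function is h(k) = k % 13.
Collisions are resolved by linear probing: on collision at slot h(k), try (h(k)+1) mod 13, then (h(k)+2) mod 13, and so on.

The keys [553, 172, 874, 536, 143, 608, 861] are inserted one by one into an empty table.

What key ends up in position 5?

553 hashes to 7; slot 7 is free -> place at 7.
172 hashes to 3; slot 3 is free -> place at 3.
874 hashes to 3; 3 taken -> place at 4.
536 hashes to 3; 3,4 taken -> place at 5.
143 hashes to 0; slot 0 is free -> place at 0.
608 hashes to 10; slot 10 is free -> place at 10.
861 hashes to 3; 3,4,5 taken -> place at 6.
Table: [143, —, —, 172, 874, 536, 861, 553, —, —, 608, —, —]

536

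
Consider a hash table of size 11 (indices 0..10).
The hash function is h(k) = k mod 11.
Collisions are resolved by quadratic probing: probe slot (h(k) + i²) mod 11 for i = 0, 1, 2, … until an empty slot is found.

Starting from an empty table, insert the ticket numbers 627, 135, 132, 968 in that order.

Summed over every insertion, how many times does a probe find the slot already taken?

627: h=0 → slot 0
135: h=3 → slot 3
132: h=0, probe 0,1 → slot 1
968: h=0, probe 0,1,4 → slot 4
Table: [627, 132, -, 135, 968, -, -, -, -, -, -]

3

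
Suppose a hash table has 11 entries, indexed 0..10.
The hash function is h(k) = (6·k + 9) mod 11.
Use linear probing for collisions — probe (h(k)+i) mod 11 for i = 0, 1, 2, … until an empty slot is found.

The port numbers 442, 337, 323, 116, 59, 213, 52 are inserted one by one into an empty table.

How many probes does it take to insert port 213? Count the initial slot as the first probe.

4

442 hashes to 10; slot 10 is free => place at 10.
337 hashes to 7; slot 7 is free => place at 7.
323 hashes to 0; slot 0 is free => place at 0.
116 hashes to 1; slot 1 is free => place at 1.
59 hashes to 0; 0,1 taken => place at 2.
213 hashes to 0; 0,1,2 taken => place at 3.
52 hashes to 2; 2,3 taken => place at 4.
Table: [323, 116, 59, 213, 52, ., ., 337, ., ., 442]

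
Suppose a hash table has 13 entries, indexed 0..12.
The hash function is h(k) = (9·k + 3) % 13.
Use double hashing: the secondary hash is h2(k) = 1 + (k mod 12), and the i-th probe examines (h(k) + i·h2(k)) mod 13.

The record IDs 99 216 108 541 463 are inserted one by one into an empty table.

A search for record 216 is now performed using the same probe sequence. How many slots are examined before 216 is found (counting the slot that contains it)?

2

99: h=10 → slot 10
216: h=10, h2=1, probe 10,11 → slot 11
108: h=0 → slot 0
541: h=10, h2=2, probe 10,12 → slot 12
463: h=10, h2=8, probe 10,5 → slot 5
Table: [108, -, -, -, -, 463, -, -, -, -, 99, 216, 541]
Lookup 216: h=10, h2=1, probe 10,11 → found at 11.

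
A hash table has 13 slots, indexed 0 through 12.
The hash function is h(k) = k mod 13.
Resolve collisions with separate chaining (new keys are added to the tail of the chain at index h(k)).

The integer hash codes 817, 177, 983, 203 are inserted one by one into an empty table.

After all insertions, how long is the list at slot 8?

3

817 -> bucket 11
177 -> bucket 8
983 -> bucket 8 (collision)
203 -> bucket 8 (collision)
Final buckets:
0: .
1: .
2: .
3: .
4: .
5: .
6: .
7: .
8: 177 -> 983 -> 203
9: .
10: .
11: 817
12: .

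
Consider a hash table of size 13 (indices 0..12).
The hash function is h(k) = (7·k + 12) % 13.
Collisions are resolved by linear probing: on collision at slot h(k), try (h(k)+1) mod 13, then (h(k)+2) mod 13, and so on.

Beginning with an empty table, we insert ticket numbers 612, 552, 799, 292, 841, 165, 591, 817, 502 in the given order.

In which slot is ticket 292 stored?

612 hashes to 6; slot 6 is free -> place at 6.
552 hashes to 2; slot 2 is free -> place at 2.
799 hashes to 2; 2 taken -> place at 3.
292 hashes to 2; 2,3 taken -> place at 4.
841 hashes to 10; slot 10 is free -> place at 10.
165 hashes to 10; 10 taken -> place at 11.
591 hashes to 2; 2,3,4 taken -> place at 5.
817 hashes to 11; 11 taken -> place at 12.
502 hashes to 3; 3,4,5,6 taken -> place at 7.
Table: [., ., 552, 799, 292, 591, 612, 502, ., ., 841, 165, 817]

4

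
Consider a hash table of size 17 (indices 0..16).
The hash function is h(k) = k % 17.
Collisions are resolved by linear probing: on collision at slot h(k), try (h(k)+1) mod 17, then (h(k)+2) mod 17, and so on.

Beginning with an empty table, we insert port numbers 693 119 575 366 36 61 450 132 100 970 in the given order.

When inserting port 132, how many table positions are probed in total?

Insert 693: h=13, slot 13 empty => index 13.
Insert 119: h=0, slot 0 empty => index 0.
Insert 575: h=14, slot 14 empty => index 14.
Insert 366: h=9, slot 9 empty => index 9.
Insert 36: h=2, slot 2 empty => index 2.
Insert 61: h=10, slot 10 empty => index 10.
Insert 450: h=8, slot 8 empty => index 8.
Insert 132: h=13, slots 13,14 occupied => index 15.
Insert 100: h=15, slot 15 occupied => index 16.
Insert 970: h=1, slot 1 empty => index 1.
Table: [119, 970, 36, _, _, _, _, _, 450, 366, 61, _, _, 693, 575, 132, 100]

3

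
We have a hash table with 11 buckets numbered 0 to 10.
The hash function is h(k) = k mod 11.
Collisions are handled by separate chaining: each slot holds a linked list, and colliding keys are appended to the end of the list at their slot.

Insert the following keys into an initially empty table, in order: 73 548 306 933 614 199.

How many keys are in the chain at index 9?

4

Insert 73: h=7, bucket 7 empty → new chain.
Insert 548: h=9, bucket 9 empty → new chain.
Insert 306: h=9, bucket 9 nonempty → append to chain.
Insert 933: h=9, bucket 9 nonempty → append to chain.
Insert 614: h=9, bucket 9 nonempty → append to chain.
Insert 199: h=1, bucket 1 empty → new chain.
Final buckets:
0: .
1: 199
2: .
3: .
4: .
5: .
6: .
7: 73
8: .
9: 548 -> 306 -> 933 -> 614
10: .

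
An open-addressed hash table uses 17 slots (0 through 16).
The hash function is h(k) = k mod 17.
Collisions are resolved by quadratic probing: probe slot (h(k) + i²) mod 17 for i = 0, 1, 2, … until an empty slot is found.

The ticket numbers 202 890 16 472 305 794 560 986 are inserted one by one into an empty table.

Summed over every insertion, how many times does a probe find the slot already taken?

202 hashes to 15; slot 15 is free → place at 15.
890 hashes to 6; slot 6 is free → place at 6.
16 hashes to 16; slot 16 is free → place at 16.
472 hashes to 13; slot 13 is free → place at 13.
305 hashes to 16; 16 taken → place at 0.
794 hashes to 12; slot 12 is free → place at 12.
560 hashes to 16; 16,0 taken → place at 3.
986 hashes to 0; 0 taken → place at 1.
Table: [305, 986, ∅, 560, ∅, ∅, 890, ∅, ∅, ∅, ∅, ∅, 794, 472, ∅, 202, 16]

4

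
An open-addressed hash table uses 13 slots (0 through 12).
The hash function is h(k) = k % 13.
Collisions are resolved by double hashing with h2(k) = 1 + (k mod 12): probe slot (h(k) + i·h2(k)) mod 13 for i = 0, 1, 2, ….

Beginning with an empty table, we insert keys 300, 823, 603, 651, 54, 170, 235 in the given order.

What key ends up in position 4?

823

300 hashes to 1; slot 1 is free -> place at 1.
823 hashes to 4; slot 4 is free -> place at 4.
603 hashes to 5; slot 5 is free -> place at 5.
651 hashes to 1, h2=4; 1,5 taken -> place at 9.
54 hashes to 2; slot 2 is free -> place at 2.
170 hashes to 1, h2=3; 1,4 taken -> place at 7.
235 hashes to 1, h2=8; 1,9,4 taken -> place at 12.
Table: [-, 300, 54, -, 823, 603, -, 170, -, 651, -, -, 235]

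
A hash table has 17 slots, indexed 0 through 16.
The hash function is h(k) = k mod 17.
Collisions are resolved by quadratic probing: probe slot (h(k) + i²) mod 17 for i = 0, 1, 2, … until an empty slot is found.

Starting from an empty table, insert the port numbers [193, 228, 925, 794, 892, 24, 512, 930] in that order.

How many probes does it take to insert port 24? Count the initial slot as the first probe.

3

Insert 193: h=6, slot 6 empty => index 6.
Insert 228: h=7, slot 7 empty => index 7.
Insert 925: h=7, slot 7 occupied => index 8.
Insert 794: h=12, slot 12 empty => index 12.
Insert 892: h=8, slot 8 occupied => index 9.
Insert 24: h=7, slots 7,8 occupied => index 11.
Insert 512: h=2, slot 2 empty => index 2.
Insert 930: h=12, slot 12 occupied => index 13.
Table: [—, —, 512, —, —, —, 193, 228, 925, 892, —, 24, 794, 930, —, —, —]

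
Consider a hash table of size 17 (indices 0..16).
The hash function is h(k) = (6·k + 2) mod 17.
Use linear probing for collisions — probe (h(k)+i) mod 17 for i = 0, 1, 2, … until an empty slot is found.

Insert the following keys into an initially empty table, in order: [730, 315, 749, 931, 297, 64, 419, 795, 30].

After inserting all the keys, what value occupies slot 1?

30

730: h=13 => slot 13
315: h=5 => slot 5
749: h=8 => slot 8
931: h=12 => slot 12
297: h=16 => slot 16
64: h=12, probe 12,13,14 => slot 14
419: h=0 => slot 0
795: h=12, probe 12,13,14,15 => slot 15
30: h=12, probe 12,13,14,15,16,0,1 => slot 1
Table: [419, 30, _, _, _, 315, _, _, 749, _, _, _, 931, 730, 64, 795, 297]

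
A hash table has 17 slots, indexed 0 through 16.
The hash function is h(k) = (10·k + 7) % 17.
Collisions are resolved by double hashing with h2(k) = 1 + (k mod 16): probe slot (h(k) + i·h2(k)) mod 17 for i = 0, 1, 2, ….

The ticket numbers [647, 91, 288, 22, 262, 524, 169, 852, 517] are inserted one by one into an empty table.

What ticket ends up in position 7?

169

647 hashes to 0; slot 0 is free => place at 0.
91 hashes to 16; slot 16 is free => place at 16.
288 hashes to 14; slot 14 is free => place at 14.
22 hashes to 6; slot 6 is free => place at 6.
262 hashes to 9; slot 9 is free => place at 9.
524 hashes to 11; slot 11 is free => place at 11.
169 hashes to 14, h2=10; 14 taken => place at 7.
852 hashes to 10; slot 10 is free => place at 10.
517 hashes to 9, h2=6; 9 taken => place at 15.
Table: [647, —, —, —, —, —, 22, 169, —, 262, 852, 524, —, —, 288, 517, 91]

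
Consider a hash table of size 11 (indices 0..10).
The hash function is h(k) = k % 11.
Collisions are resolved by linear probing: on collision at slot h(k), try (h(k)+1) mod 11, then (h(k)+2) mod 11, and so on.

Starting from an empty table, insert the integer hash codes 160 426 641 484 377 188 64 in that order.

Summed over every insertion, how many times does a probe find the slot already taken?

1

160: h=6 -> slot 6
426: h=8 -> slot 8
641: h=3 -> slot 3
484: h=0 -> slot 0
377: h=3, probe 3,4 -> slot 4
188: h=1 -> slot 1
64: h=9 -> slot 9
Table: [484, 188, —, 641, 377, —, 160, —, 426, 64, —]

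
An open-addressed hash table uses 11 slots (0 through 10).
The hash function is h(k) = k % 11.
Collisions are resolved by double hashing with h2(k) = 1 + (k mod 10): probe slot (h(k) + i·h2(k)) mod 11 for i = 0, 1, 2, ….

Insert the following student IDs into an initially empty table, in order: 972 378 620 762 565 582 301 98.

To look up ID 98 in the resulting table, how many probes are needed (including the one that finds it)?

6

972: h=4 -> slot 4
378: h=4, h2=9, probe 4,2 -> slot 2
620: h=4, h2=1, probe 4,5 -> slot 5
762: h=3 -> slot 3
565: h=4, h2=6, probe 4,10 -> slot 10
582: h=10, h2=3, probe 10,2,5,8 -> slot 8
301: h=4, h2=2, probe 4,6 -> slot 6
98: h=10, h2=9, probe 10,8,6,4,2,0 -> slot 0
Table: [98, ∅, 378, 762, 972, 620, 301, ∅, 582, ∅, 565]
Lookup 98: h=10, h2=9, probe 10,8,6,4,2,0 → found at 0.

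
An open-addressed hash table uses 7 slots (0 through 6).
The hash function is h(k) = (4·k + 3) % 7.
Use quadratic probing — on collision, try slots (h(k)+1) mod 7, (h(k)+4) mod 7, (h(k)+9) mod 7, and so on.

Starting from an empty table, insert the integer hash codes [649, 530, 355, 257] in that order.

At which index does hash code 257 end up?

4

Insert 649: h=2, slot 2 empty -> index 2.
Insert 530: h=2, slot 2 occupied -> index 3.
Insert 355: h=2, slots 2,3 occupied -> index 6.
Insert 257: h=2, slots 2,3,6 occupied -> index 4.
Table: [-, -, 649, 530, 257, -, 355]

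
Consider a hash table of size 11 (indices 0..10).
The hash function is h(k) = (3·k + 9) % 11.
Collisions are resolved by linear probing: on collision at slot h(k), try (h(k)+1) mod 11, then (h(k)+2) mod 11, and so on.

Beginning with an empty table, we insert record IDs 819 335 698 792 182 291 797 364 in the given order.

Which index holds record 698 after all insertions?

819 hashes to 2; slot 2 is free → place at 2.
335 hashes to 2; 2 taken → place at 3.
698 hashes to 2; 2,3 taken → place at 4.
792 hashes to 9; slot 9 is free → place at 9.
182 hashes to 5; slot 5 is free → place at 5.
291 hashes to 2; 2,3,4,5 taken → place at 6.
797 hashes to 2; 2,3,4,5,6 taken → place at 7.
364 hashes to 1; slot 1 is free → place at 1.
Table: [_, 364, 819, 335, 698, 182, 291, 797, _, 792, _]

4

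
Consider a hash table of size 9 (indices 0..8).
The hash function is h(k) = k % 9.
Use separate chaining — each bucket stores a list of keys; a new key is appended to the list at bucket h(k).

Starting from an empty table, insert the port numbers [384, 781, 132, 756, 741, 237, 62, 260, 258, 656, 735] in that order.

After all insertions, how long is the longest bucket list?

Insert 384: h=6, bucket 6 empty → new chain.
Insert 781: h=7, bucket 7 empty → new chain.
Insert 132: h=6, bucket 6 nonempty → append to chain.
Insert 756: h=0, bucket 0 empty → new chain.
Insert 741: h=3, bucket 3 empty → new chain.
Insert 237: h=3, bucket 3 nonempty → append to chain.
Insert 62: h=8, bucket 8 empty → new chain.
Insert 260: h=8, bucket 8 nonempty → append to chain.
Insert 258: h=6, bucket 6 nonempty → append to chain.
Insert 656: h=8, bucket 8 nonempty → append to chain.
Insert 735: h=6, bucket 6 nonempty → append to chain.
Final buckets:
0: 756
1: .
2: .
3: 741 -> 237
4: .
5: .
6: 384 -> 132 -> 258 -> 735
7: 781
8: 62 -> 260 -> 656

4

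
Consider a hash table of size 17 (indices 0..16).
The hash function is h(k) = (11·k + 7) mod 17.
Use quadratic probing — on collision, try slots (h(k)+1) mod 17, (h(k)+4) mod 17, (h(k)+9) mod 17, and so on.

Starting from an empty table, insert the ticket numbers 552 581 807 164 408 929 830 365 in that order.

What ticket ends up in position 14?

552 hashes to 10; slot 10 is free -> place at 10.
581 hashes to 6; slot 6 is free -> place at 6.
807 hashes to 10; 10 taken -> place at 11.
164 hashes to 9; slot 9 is free -> place at 9.
408 hashes to 7; slot 7 is free -> place at 7.
929 hashes to 9; 9,10 taken -> place at 13.
830 hashes to 8; slot 8 is free -> place at 8.
365 hashes to 10; 10,11 taken -> place at 14.
Table: [_, _, _, _, _, _, 581, 408, 830, 164, 552, 807, _, 929, 365, _, _]

365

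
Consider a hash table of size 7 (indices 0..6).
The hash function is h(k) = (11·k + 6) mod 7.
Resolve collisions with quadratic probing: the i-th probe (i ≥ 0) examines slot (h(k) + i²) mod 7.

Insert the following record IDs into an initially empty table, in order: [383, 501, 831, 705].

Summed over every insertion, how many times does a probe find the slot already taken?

383 hashes to 5; slot 5 is free → place at 5.
501 hashes to 1; slot 1 is free → place at 1.
831 hashes to 5; 5 taken → place at 6.
705 hashes to 5; 5,6 taken → place at 2.
Table: [_, 501, 705, _, _, 383, 831]

3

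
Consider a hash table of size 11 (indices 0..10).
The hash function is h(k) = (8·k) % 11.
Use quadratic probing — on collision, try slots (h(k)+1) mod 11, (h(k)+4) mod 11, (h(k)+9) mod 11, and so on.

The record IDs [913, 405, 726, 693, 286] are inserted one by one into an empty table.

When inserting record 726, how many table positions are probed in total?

2

913 hashes to 0; slot 0 is free -> place at 0.
405 hashes to 6; slot 6 is free -> place at 6.
726 hashes to 0; 0 taken -> place at 1.
693 hashes to 0; 0,1 taken -> place at 4.
286 hashes to 0; 0,1,4 taken -> place at 9.
Table: [913, 726, —, —, 693, —, 405, —, —, 286, —]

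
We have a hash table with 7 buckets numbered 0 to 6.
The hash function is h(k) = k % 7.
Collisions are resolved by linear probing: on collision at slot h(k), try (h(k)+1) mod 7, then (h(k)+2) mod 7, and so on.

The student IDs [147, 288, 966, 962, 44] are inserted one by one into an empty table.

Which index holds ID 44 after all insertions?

4

Insert 147: h=0, slot 0 empty -> index 0.
Insert 288: h=1, slot 1 empty -> index 1.
Insert 966: h=0, slots 0,1 occupied -> index 2.
Insert 962: h=3, slot 3 empty -> index 3.
Insert 44: h=2, slots 2,3 occupied -> index 4.
Table: [147, 288, 966, 962, 44, ∅, ∅]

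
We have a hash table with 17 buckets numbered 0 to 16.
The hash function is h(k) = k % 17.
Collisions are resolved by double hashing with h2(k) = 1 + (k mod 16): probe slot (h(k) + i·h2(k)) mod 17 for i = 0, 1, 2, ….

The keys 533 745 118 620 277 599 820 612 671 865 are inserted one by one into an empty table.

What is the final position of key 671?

533 hashes to 6; slot 6 is free -> place at 6.
745 hashes to 14; slot 14 is free -> place at 14.
118 hashes to 16; slot 16 is free -> place at 16.
620 hashes to 8; slot 8 is free -> place at 8.
277 hashes to 5; slot 5 is free -> place at 5.
599 hashes to 4; slot 4 is free -> place at 4.
820 hashes to 4, h2=5; 4 taken -> place at 9.
612 hashes to 0; slot 0 is free -> place at 0.
671 hashes to 8, h2=16; 8 taken -> place at 7.
865 hashes to 15; slot 15 is free -> place at 15.
Table: [612, ., ., ., 599, 277, 533, 671, 620, 820, ., ., ., ., 745, 865, 118]

7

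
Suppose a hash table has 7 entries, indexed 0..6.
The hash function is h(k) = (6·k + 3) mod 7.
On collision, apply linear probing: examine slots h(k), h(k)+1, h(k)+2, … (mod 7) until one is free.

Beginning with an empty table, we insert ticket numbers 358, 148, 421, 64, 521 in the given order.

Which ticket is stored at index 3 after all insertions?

Insert 358: h=2, slot 2 empty => index 2.
Insert 148: h=2, slot 2 occupied => index 3.
Insert 421: h=2, slots 2,3 occupied => index 4.
Insert 64: h=2, slots 2,3,4 occupied => index 5.
Insert 521: h=0, slot 0 empty => index 0.
Table: [521, ∅, 358, 148, 421, 64, ∅]

148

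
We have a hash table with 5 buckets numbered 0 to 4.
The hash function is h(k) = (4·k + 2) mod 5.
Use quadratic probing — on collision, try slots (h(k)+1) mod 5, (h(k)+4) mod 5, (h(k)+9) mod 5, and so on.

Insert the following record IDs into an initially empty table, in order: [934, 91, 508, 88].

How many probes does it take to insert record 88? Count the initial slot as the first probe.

2

934: h=3 -> slot 3
91: h=1 -> slot 1
508: h=4 -> slot 4
88: h=4, probe 4,0 -> slot 0
Table: [88, 91, ∅, 934, 508]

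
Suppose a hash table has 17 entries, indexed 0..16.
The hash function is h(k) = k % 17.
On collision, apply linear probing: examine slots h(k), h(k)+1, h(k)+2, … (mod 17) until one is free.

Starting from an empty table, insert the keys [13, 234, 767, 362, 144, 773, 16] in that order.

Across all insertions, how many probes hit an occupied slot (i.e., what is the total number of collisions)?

2

13 hashes to 13; slot 13 is free → place at 13.
234 hashes to 13; 13 taken → place at 14.
767 hashes to 2; slot 2 is free → place at 2.
362 hashes to 5; slot 5 is free → place at 5.
144 hashes to 8; slot 8 is free → place at 8.
773 hashes to 8; 8 taken → place at 9.
16 hashes to 16; slot 16 is free → place at 16.
Table: [-, -, 767, -, -, 362, -, -, 144, 773, -, -, -, 13, 234, -, 16]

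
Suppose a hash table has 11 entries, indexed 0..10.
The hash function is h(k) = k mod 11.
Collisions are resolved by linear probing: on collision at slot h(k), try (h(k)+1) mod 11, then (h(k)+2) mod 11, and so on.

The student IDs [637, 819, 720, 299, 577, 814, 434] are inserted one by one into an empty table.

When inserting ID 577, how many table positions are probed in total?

Insert 637: h=10, slot 10 empty → index 10.
Insert 819: h=5, slot 5 empty → index 5.
Insert 720: h=5, slot 5 occupied → index 6.
Insert 299: h=2, slot 2 empty → index 2.
Insert 577: h=5, slots 5,6 occupied → index 7.
Insert 814: h=0, slot 0 empty → index 0.
Insert 434: h=5, slots 5,6,7 occupied → index 8.
Table: [814, ∅, 299, ∅, ∅, 819, 720, 577, 434, ∅, 637]

3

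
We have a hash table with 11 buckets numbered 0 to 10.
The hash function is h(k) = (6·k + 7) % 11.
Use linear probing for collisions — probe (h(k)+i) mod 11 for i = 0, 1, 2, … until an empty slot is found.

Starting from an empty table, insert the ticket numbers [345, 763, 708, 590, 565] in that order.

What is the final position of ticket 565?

1

Insert 345: h=9, slot 9 empty -> index 9.
Insert 763: h=9, slot 9 occupied -> index 10.
Insert 708: h=9, slots 9,10 occupied -> index 0.
Insert 590: h=5, slot 5 empty -> index 5.
Insert 565: h=9, slots 9,10,0 occupied -> index 1.
Table: [708, 565, —, —, —, 590, —, —, —, 345, 763]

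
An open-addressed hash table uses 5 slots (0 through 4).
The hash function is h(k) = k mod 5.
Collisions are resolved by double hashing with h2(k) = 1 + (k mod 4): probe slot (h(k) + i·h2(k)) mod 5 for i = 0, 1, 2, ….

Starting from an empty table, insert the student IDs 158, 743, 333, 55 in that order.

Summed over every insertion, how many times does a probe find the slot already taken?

3

158 hashes to 3; slot 3 is free -> place at 3.
743 hashes to 3, h2=4; 3 taken -> place at 2.
333 hashes to 3, h2=2; 3 taken -> place at 0.
55 hashes to 0, h2=4; 0 taken -> place at 4.
Table: [333, -, 743, 158, 55]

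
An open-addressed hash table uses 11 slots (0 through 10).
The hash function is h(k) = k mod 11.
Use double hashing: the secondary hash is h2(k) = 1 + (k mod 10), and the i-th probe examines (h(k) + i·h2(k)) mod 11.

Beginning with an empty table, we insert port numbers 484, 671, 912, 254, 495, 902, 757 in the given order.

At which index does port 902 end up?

484: h=0 → slot 0
671: h=0, h2=2, probe 0,2 → slot 2
912: h=10 → slot 10
254: h=1 → slot 1
495: h=0, h2=6, probe 0,6 → slot 6
902: h=0, h2=3, probe 0,3 → slot 3
757: h=9 → slot 9
Table: [484, 254, 671, 902, ., ., 495, ., ., 757, 912]

3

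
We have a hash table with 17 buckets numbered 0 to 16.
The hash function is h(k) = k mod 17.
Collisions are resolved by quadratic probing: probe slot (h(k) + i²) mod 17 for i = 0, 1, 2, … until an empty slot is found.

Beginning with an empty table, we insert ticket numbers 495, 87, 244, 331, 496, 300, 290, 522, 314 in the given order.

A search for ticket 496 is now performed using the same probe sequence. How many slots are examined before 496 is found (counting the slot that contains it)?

2

495: h=2 => slot 2
87: h=2, probe 2,3 => slot 3
244: h=6 => slot 6
331: h=8 => slot 8
496: h=3, probe 3,4 => slot 4
300: h=11 => slot 11
290: h=1 => slot 1
522: h=12 => slot 12
314: h=8, probe 8,9 => slot 9
Table: [_, 290, 495, 87, 496, _, 244, _, 331, 314, _, 300, 522, _, _, _, _]
Lookup 496: h=3, probe 3,4 → found at 4.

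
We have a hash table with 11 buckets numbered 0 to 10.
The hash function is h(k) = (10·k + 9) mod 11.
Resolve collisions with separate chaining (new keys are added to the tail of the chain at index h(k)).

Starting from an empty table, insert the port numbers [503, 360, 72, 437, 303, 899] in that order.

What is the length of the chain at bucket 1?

4

Insert 503: h=1, bucket 1 empty -> new chain.
Insert 360: h=1, bucket 1 nonempty -> append to chain.
Insert 72: h=3, bucket 3 empty -> new chain.
Insert 437: h=1, bucket 1 nonempty -> append to chain.
Insert 303: h=3, bucket 3 nonempty -> append to chain.
Insert 899: h=1, bucket 1 nonempty -> append to chain.
Final buckets:
0: -
1: 503 -> 360 -> 437 -> 899
2: -
3: 72 -> 303
4: -
5: -
6: -
7: -
8: -
9: -
10: -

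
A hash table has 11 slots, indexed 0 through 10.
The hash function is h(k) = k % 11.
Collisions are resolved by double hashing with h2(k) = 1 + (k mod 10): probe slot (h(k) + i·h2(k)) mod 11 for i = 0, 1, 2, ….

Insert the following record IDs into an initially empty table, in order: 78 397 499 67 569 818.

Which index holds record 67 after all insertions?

78: h=1 -> slot 1
397: h=1, h2=8, probe 1,9 -> slot 9
499: h=4 -> slot 4
67: h=1, h2=8, probe 1,9,6 -> slot 6
569: h=8 -> slot 8
818: h=4, h2=9, probe 4,2 -> slot 2
Table: [_, 78, 818, _, 499, _, 67, _, 569, 397, _]

6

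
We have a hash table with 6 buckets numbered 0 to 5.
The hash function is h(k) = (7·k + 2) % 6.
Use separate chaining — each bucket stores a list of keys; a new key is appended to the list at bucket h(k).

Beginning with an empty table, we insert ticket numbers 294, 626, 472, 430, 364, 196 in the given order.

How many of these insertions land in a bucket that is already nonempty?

294 → bucket 2
626 → bucket 4
472 → bucket 0
430 → bucket 0 (collision)
364 → bucket 0 (collision)
196 → bucket 0 (collision)
Final buckets:
0: 472 -> 430 -> 364 -> 196
1: _
2: 294
3: _
4: 626
5: _

3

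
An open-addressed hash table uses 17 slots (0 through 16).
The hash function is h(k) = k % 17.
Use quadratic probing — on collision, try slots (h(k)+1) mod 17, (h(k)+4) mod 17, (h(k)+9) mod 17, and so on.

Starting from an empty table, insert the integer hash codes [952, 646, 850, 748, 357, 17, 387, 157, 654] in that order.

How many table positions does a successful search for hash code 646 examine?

2

952 hashes to 0; slot 0 is free => place at 0.
646 hashes to 0; 0 taken => place at 1.
850 hashes to 0; 0,1 taken => place at 4.
748 hashes to 0; 0,1,4 taken => place at 9.
357 hashes to 0; 0,1,4,9 taken => place at 16.
17 hashes to 0; 0,1,4,9,16 taken => place at 8.
387 hashes to 13; slot 13 is free => place at 13.
157 hashes to 4; 4 taken => place at 5.
654 hashes to 8; 8,9 taken => place at 12.
Table: [952, 646, ., ., 850, 157, ., ., 17, 748, ., ., 654, 387, ., ., 357]
Lookup 646: h=0, probe 0,1 → found at 1.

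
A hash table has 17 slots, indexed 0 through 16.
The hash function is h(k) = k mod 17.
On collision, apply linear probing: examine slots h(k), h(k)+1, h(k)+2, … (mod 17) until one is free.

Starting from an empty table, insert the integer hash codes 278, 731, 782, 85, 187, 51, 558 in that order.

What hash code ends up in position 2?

278: h=6 -> slot 6
731: h=0 -> slot 0
782: h=0, probe 0,1 -> slot 1
85: h=0, probe 0,1,2 -> slot 2
187: h=0, probe 0,1,2,3 -> slot 3
51: h=0, probe 0,1,2,3,4 -> slot 4
558: h=14 -> slot 14
Table: [731, 782, 85, 187, 51, ., 278, ., ., ., ., ., ., ., 558, ., .]

85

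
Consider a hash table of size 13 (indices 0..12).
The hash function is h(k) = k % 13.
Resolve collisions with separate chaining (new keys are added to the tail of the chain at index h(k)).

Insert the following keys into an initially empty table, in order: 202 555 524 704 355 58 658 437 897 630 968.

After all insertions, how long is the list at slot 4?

Insert 202: h=7, bucket 7 empty → new chain.
Insert 555: h=9, bucket 9 empty → new chain.
Insert 524: h=4, bucket 4 empty → new chain.
Insert 704: h=2, bucket 2 empty → new chain.
Insert 355: h=4, bucket 4 nonempty → append to chain.
Insert 58: h=6, bucket 6 empty → new chain.
Insert 658: h=8, bucket 8 empty → new chain.
Insert 437: h=8, bucket 8 nonempty → append to chain.
Insert 897: h=0, bucket 0 empty → new chain.
Insert 630: h=6, bucket 6 nonempty → append to chain.
Insert 968: h=6, bucket 6 nonempty → append to chain.
Final buckets:
0: 897
1: .
2: 704
3: .
4: 524 -> 355
5: .
6: 58 -> 630 -> 968
7: 202
8: 658 -> 437
9: 555
10: .
11: .
12: .

2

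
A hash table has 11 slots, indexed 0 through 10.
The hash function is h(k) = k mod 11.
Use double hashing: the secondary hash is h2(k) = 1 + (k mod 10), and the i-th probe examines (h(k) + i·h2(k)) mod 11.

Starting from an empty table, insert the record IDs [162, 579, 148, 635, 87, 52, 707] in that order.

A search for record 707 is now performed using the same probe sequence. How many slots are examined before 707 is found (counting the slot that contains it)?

5

162: h=8 -> slot 8
579: h=7 -> slot 7
148: h=5 -> slot 5
635: h=8, h2=6, probe 8,3 -> slot 3
87: h=10 -> slot 10
52: h=8, h2=3, probe 8,0 -> slot 0
707: h=3, h2=8, probe 3,0,8,5,2 -> slot 2
Table: [52, _, 707, 635, _, 148, _, 579, 162, _, 87]
Lookup 707: h=3, h2=8, probe 3,0,8,5,2 → found at 2.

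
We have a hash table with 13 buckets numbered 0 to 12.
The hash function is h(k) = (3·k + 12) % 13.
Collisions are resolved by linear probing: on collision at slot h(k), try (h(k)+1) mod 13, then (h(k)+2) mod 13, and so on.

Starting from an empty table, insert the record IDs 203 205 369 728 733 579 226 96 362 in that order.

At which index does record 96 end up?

5

Insert 203: h=10, slot 10 empty -> index 10.
Insert 205: h=3, slot 3 empty -> index 3.
Insert 369: h=1, slot 1 empty -> index 1.
Insert 728: h=12, slot 12 empty -> index 12.
Insert 733: h=1, slot 1 occupied -> index 2.
Insert 579: h=7, slot 7 empty -> index 7.
Insert 226: h=1, slots 1,2,3 occupied -> index 4.
Insert 96: h=1, slots 1,2,3,4 occupied -> index 5.
Insert 362: h=6, slot 6 empty -> index 6.
Table: [-, 369, 733, 205, 226, 96, 362, 579, -, -, 203, -, 728]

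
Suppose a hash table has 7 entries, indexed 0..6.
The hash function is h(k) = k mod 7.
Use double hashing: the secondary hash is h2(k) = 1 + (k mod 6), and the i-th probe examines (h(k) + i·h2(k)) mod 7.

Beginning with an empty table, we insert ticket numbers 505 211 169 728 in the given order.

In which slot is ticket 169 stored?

505 hashes to 1; slot 1 is free => place at 1.
211 hashes to 1, h2=2; 1 taken => place at 3.
169 hashes to 1, h2=2; 1,3 taken => place at 5.
728 hashes to 0; slot 0 is free => place at 0.
Table: [728, 505, ∅, 211, ∅, 169, ∅]

5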